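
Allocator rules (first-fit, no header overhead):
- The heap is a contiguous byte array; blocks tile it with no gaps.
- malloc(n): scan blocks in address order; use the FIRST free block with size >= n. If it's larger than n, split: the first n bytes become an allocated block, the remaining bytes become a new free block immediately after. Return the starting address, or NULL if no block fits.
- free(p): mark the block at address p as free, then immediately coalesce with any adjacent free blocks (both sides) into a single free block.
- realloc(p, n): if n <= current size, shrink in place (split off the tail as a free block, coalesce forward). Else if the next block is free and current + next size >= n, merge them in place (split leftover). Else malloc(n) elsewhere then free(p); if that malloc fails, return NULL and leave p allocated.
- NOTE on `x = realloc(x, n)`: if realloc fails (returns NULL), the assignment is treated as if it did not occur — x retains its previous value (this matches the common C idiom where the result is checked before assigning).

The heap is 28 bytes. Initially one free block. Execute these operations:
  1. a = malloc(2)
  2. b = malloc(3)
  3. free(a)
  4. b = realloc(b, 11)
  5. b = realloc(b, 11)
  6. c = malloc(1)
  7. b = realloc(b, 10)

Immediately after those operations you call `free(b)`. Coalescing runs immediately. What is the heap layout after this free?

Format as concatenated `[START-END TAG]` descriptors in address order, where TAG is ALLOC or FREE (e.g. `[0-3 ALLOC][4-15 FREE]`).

Op 1: a = malloc(2) -> a = 0; heap: [0-1 ALLOC][2-27 FREE]
Op 2: b = malloc(3) -> b = 2; heap: [0-1 ALLOC][2-4 ALLOC][5-27 FREE]
Op 3: free(a) -> (freed a); heap: [0-1 FREE][2-4 ALLOC][5-27 FREE]
Op 4: b = realloc(b, 11) -> b = 2; heap: [0-1 FREE][2-12 ALLOC][13-27 FREE]
Op 5: b = realloc(b, 11) -> b = 2; heap: [0-1 FREE][2-12 ALLOC][13-27 FREE]
Op 6: c = malloc(1) -> c = 0; heap: [0-0 ALLOC][1-1 FREE][2-12 ALLOC][13-27 FREE]
Op 7: b = realloc(b, 10) -> b = 2; heap: [0-0 ALLOC][1-1 FREE][2-11 ALLOC][12-27 FREE]
free(b): b = 2 -> block [2-11 ALLOC]; mark free, coalesce with adjacent free neighbors -> [0-0 ALLOC][1-27 FREE]

Answer: [0-0 ALLOC][1-27 FREE]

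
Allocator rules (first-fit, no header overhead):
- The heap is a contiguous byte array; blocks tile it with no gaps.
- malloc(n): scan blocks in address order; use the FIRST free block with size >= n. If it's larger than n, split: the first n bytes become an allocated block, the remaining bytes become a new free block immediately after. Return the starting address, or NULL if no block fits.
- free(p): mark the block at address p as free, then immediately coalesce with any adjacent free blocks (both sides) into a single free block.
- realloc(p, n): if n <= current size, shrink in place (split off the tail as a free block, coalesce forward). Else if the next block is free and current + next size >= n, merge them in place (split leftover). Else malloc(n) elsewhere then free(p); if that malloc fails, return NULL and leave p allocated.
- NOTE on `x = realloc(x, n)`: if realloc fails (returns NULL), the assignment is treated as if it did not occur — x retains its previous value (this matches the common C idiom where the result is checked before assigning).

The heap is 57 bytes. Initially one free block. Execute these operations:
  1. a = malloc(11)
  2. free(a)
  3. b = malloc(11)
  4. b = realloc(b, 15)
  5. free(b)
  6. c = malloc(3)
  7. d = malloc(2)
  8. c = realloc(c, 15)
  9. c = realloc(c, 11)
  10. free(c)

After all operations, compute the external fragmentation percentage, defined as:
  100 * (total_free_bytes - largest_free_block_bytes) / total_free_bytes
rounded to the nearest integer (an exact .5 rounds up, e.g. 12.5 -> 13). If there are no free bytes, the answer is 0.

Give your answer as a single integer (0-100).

Op 1: a = malloc(11) -> a = 0; heap: [0-10 ALLOC][11-56 FREE]
Op 2: free(a) -> (freed a); heap: [0-56 FREE]
Op 3: b = malloc(11) -> b = 0; heap: [0-10 ALLOC][11-56 FREE]
Op 4: b = realloc(b, 15) -> b = 0; heap: [0-14 ALLOC][15-56 FREE]
Op 5: free(b) -> (freed b); heap: [0-56 FREE]
Op 6: c = malloc(3) -> c = 0; heap: [0-2 ALLOC][3-56 FREE]
Op 7: d = malloc(2) -> d = 3; heap: [0-2 ALLOC][3-4 ALLOC][5-56 FREE]
Op 8: c = realloc(c, 15) -> c = 5; heap: [0-2 FREE][3-4 ALLOC][5-19 ALLOC][20-56 FREE]
Op 9: c = realloc(c, 11) -> c = 5; heap: [0-2 FREE][3-4 ALLOC][5-15 ALLOC][16-56 FREE]
Op 10: free(c) -> (freed c); heap: [0-2 FREE][3-4 ALLOC][5-56 FREE]
Free blocks: [3 52] total_free=55 largest=52 -> 100*(55-52)/55 = 300/55 ≈ 5.455 -> rounds to 5

Answer: 5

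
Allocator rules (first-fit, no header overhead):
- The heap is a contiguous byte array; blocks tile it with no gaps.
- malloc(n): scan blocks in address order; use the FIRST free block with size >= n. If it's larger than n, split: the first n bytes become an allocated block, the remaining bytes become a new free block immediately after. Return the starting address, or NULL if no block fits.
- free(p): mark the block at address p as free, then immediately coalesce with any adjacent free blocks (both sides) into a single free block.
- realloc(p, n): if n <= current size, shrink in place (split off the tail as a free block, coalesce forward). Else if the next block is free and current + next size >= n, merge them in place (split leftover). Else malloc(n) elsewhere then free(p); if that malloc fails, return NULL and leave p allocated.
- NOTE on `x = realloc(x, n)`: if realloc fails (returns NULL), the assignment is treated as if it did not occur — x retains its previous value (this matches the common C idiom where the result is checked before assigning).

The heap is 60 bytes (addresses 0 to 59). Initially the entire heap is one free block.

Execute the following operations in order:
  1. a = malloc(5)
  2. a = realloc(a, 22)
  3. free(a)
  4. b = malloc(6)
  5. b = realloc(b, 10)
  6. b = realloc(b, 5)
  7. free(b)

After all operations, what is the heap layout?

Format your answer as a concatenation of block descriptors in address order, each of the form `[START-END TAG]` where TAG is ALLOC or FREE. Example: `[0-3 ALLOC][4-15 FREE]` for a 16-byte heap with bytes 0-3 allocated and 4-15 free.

Op 1: a = malloc(5) -> a = 0; heap: [0-4 ALLOC][5-59 FREE]
Op 2: a = realloc(a, 22) -> a = 0; heap: [0-21 ALLOC][22-59 FREE]
Op 3: free(a) -> (freed a); heap: [0-59 FREE]
Op 4: b = malloc(6) -> b = 0; heap: [0-5 ALLOC][6-59 FREE]
Op 5: b = realloc(b, 10) -> b = 0; heap: [0-9 ALLOC][10-59 FREE]
Op 6: b = realloc(b, 5) -> b = 0; heap: [0-4 ALLOC][5-59 FREE]
Op 7: free(b) -> (freed b); heap: [0-59 FREE]

Answer: [0-59 FREE]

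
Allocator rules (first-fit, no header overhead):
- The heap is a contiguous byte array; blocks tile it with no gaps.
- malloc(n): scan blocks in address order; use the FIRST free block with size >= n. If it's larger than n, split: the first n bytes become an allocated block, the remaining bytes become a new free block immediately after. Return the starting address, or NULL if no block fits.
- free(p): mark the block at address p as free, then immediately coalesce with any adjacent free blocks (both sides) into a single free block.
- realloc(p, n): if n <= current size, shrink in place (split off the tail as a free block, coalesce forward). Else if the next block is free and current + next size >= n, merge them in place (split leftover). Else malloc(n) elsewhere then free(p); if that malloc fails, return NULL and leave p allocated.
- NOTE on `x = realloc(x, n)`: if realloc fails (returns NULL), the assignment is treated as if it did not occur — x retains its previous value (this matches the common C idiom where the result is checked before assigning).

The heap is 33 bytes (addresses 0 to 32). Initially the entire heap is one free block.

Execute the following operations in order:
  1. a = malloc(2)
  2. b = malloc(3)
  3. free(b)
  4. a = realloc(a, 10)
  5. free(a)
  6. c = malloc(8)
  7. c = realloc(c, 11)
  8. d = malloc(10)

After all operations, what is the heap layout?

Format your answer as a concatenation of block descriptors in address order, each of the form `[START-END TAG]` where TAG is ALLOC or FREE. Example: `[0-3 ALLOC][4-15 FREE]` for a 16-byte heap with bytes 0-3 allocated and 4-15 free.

Answer: [0-10 ALLOC][11-20 ALLOC][21-32 FREE]

Derivation:
Op 1: a = malloc(2) -> a = 0; heap: [0-1 ALLOC][2-32 FREE]
Op 2: b = malloc(3) -> b = 2; heap: [0-1 ALLOC][2-4 ALLOC][5-32 FREE]
Op 3: free(b) -> (freed b); heap: [0-1 ALLOC][2-32 FREE]
Op 4: a = realloc(a, 10) -> a = 0; heap: [0-9 ALLOC][10-32 FREE]
Op 5: free(a) -> (freed a); heap: [0-32 FREE]
Op 6: c = malloc(8) -> c = 0; heap: [0-7 ALLOC][8-32 FREE]
Op 7: c = realloc(c, 11) -> c = 0; heap: [0-10 ALLOC][11-32 FREE]
Op 8: d = malloc(10) -> d = 11; heap: [0-10 ALLOC][11-20 ALLOC][21-32 FREE]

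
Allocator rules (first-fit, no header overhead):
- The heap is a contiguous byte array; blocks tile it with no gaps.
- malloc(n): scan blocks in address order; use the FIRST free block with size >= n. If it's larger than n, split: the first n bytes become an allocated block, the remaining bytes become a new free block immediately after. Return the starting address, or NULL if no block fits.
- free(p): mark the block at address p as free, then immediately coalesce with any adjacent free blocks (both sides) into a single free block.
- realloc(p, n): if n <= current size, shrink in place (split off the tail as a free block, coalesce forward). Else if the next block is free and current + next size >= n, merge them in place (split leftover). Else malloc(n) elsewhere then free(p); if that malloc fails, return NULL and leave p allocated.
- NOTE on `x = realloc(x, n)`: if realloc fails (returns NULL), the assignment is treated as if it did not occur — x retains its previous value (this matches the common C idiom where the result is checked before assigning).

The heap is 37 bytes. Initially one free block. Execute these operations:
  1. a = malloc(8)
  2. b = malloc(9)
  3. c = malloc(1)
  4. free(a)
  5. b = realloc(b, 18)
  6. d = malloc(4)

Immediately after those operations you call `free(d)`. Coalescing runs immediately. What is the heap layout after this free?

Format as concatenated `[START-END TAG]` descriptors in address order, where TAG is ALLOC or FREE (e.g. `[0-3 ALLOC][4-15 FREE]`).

Answer: [0-16 FREE][17-17 ALLOC][18-35 ALLOC][36-36 FREE]

Derivation:
Op 1: a = malloc(8) -> a = 0; heap: [0-7 ALLOC][8-36 FREE]
Op 2: b = malloc(9) -> b = 8; heap: [0-7 ALLOC][8-16 ALLOC][17-36 FREE]
Op 3: c = malloc(1) -> c = 17; heap: [0-7 ALLOC][8-16 ALLOC][17-17 ALLOC][18-36 FREE]
Op 4: free(a) -> (freed a); heap: [0-7 FREE][8-16 ALLOC][17-17 ALLOC][18-36 FREE]
Op 5: b = realloc(b, 18) -> b = 18; heap: [0-16 FREE][17-17 ALLOC][18-35 ALLOC][36-36 FREE]
Op 6: d = malloc(4) -> d = 0; heap: [0-3 ALLOC][4-16 FREE][17-17 ALLOC][18-35 ALLOC][36-36 FREE]
free(d): d = 0 -> block [0-3 ALLOC]; mark free, coalesce with adjacent free neighbors -> [0-16 FREE][17-17 ALLOC][18-35 ALLOC][36-36 FREE]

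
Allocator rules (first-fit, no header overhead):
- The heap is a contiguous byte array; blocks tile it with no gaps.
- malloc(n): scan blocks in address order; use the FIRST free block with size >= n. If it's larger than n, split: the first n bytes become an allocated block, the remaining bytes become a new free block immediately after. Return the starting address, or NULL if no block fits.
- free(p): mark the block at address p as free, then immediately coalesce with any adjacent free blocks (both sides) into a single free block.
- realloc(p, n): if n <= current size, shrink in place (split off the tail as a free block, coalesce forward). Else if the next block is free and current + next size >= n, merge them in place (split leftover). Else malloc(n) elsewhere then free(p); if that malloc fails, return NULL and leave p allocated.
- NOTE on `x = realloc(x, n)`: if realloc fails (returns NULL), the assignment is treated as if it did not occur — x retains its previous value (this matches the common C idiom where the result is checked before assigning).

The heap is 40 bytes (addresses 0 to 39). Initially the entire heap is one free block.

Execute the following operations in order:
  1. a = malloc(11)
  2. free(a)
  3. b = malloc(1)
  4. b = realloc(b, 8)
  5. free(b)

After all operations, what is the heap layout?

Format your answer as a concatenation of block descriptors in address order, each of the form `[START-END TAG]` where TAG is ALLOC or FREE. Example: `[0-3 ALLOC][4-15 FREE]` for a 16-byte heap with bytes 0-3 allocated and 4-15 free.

Answer: [0-39 FREE]

Derivation:
Op 1: a = malloc(11) -> a = 0; heap: [0-10 ALLOC][11-39 FREE]
Op 2: free(a) -> (freed a); heap: [0-39 FREE]
Op 3: b = malloc(1) -> b = 0; heap: [0-0 ALLOC][1-39 FREE]
Op 4: b = realloc(b, 8) -> b = 0; heap: [0-7 ALLOC][8-39 FREE]
Op 5: free(b) -> (freed b); heap: [0-39 FREE]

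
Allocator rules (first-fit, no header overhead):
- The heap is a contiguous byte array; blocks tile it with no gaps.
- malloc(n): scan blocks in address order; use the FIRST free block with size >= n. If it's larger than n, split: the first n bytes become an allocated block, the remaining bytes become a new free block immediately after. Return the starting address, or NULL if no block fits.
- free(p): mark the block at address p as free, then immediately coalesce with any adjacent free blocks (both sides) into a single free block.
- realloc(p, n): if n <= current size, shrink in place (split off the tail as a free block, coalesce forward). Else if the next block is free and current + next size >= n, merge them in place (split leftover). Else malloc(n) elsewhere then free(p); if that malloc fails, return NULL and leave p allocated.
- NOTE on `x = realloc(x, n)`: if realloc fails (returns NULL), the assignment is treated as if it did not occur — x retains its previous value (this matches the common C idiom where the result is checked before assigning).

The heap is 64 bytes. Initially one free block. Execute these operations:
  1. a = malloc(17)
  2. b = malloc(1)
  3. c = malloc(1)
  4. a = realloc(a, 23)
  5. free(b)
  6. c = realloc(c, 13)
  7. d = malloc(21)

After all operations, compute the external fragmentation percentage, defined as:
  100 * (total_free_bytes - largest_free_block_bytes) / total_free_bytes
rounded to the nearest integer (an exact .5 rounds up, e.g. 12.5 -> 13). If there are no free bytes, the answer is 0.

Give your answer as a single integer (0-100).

Op 1: a = malloc(17) -> a = 0; heap: [0-16 ALLOC][17-63 FREE]
Op 2: b = malloc(1) -> b = 17; heap: [0-16 ALLOC][17-17 ALLOC][18-63 FREE]
Op 3: c = malloc(1) -> c = 18; heap: [0-16 ALLOC][17-17 ALLOC][18-18 ALLOC][19-63 FREE]
Op 4: a = realloc(a, 23) -> a = 19; heap: [0-16 FREE][17-17 ALLOC][18-18 ALLOC][19-41 ALLOC][42-63 FREE]
Op 5: free(b) -> (freed b); heap: [0-17 FREE][18-18 ALLOC][19-41 ALLOC][42-63 FREE]
Op 6: c = realloc(c, 13) -> c = 0; heap: [0-12 ALLOC][13-18 FREE][19-41 ALLOC][42-63 FREE]
Op 7: d = malloc(21) -> d = 42; heap: [0-12 ALLOC][13-18 FREE][19-41 ALLOC][42-62 ALLOC][63-63 FREE]
Free blocks: [6 1] total_free=7 largest=6 -> 100*(7-6)/7 = 100/7 ≈ 14.286 -> rounds to 14

Answer: 14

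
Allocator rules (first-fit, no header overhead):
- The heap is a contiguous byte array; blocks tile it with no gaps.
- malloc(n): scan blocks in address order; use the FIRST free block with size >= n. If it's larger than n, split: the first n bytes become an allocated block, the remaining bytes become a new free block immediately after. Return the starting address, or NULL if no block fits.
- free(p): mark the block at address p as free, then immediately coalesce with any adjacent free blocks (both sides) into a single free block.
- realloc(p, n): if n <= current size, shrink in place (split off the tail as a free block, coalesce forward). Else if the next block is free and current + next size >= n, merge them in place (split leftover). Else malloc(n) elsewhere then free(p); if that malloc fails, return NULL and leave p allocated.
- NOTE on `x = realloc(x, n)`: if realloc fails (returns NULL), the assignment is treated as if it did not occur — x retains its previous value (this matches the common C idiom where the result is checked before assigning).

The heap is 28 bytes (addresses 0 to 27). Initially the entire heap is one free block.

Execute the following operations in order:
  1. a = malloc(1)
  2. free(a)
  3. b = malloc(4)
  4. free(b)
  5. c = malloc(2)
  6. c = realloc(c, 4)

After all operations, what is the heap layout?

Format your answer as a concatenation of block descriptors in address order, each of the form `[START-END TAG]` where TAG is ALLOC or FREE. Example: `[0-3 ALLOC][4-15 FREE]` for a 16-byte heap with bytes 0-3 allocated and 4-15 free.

Op 1: a = malloc(1) -> a = 0; heap: [0-0 ALLOC][1-27 FREE]
Op 2: free(a) -> (freed a); heap: [0-27 FREE]
Op 3: b = malloc(4) -> b = 0; heap: [0-3 ALLOC][4-27 FREE]
Op 4: free(b) -> (freed b); heap: [0-27 FREE]
Op 5: c = malloc(2) -> c = 0; heap: [0-1 ALLOC][2-27 FREE]
Op 6: c = realloc(c, 4) -> c = 0; heap: [0-3 ALLOC][4-27 FREE]

Answer: [0-3 ALLOC][4-27 FREE]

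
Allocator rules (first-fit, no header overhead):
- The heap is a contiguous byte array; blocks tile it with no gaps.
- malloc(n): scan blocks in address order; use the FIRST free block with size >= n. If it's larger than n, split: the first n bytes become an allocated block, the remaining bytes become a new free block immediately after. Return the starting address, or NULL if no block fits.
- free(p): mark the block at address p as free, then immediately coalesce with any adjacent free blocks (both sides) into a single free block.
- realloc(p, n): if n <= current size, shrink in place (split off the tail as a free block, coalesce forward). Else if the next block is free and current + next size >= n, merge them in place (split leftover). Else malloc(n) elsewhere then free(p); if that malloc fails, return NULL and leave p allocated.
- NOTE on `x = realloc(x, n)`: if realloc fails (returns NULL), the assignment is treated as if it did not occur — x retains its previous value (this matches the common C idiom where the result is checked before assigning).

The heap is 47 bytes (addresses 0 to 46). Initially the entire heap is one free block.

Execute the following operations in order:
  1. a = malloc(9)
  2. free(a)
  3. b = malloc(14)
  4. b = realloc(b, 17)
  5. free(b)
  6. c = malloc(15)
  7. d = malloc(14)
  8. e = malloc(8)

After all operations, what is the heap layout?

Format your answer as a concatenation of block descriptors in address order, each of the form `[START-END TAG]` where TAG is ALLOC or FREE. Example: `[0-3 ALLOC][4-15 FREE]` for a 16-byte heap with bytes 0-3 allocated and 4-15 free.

Op 1: a = malloc(9) -> a = 0; heap: [0-8 ALLOC][9-46 FREE]
Op 2: free(a) -> (freed a); heap: [0-46 FREE]
Op 3: b = malloc(14) -> b = 0; heap: [0-13 ALLOC][14-46 FREE]
Op 4: b = realloc(b, 17) -> b = 0; heap: [0-16 ALLOC][17-46 FREE]
Op 5: free(b) -> (freed b); heap: [0-46 FREE]
Op 6: c = malloc(15) -> c = 0; heap: [0-14 ALLOC][15-46 FREE]
Op 7: d = malloc(14) -> d = 15; heap: [0-14 ALLOC][15-28 ALLOC][29-46 FREE]
Op 8: e = malloc(8) -> e = 29; heap: [0-14 ALLOC][15-28 ALLOC][29-36 ALLOC][37-46 FREE]

Answer: [0-14 ALLOC][15-28 ALLOC][29-36 ALLOC][37-46 FREE]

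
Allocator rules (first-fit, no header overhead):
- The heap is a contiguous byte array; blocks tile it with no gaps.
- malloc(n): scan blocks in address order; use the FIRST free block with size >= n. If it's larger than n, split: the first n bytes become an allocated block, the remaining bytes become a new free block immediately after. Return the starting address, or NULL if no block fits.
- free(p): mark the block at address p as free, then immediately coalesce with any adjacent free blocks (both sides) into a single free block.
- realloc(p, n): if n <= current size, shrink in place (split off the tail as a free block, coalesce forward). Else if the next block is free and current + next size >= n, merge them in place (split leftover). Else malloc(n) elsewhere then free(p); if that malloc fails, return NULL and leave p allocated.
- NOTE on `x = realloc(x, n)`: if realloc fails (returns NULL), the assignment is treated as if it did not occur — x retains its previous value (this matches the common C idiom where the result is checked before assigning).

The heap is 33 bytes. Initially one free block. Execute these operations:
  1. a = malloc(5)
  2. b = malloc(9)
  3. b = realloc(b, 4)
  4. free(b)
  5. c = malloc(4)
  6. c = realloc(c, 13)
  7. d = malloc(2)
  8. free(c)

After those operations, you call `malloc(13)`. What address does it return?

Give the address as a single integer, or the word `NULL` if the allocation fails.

Answer: 5

Derivation:
Op 1: a = malloc(5) -> a = 0; heap: [0-4 ALLOC][5-32 FREE]
Op 2: b = malloc(9) -> b = 5; heap: [0-4 ALLOC][5-13 ALLOC][14-32 FREE]
Op 3: b = realloc(b, 4) -> b = 5; heap: [0-4 ALLOC][5-8 ALLOC][9-32 FREE]
Op 4: free(b) -> (freed b); heap: [0-4 ALLOC][5-32 FREE]
Op 5: c = malloc(4) -> c = 5; heap: [0-4 ALLOC][5-8 ALLOC][9-32 FREE]
Op 6: c = realloc(c, 13) -> c = 5; heap: [0-4 ALLOC][5-17 ALLOC][18-32 FREE]
Op 7: d = malloc(2) -> d = 18; heap: [0-4 ALLOC][5-17 ALLOC][18-19 ALLOC][20-32 FREE]
Op 8: free(c) -> (freed c); heap: [0-4 ALLOC][5-17 FREE][18-19 ALLOC][20-32 FREE]
malloc(13): first-fit scan over [0-4 ALLOC][5-17 FREE][18-19 ALLOC][20-32 FREE] -> 5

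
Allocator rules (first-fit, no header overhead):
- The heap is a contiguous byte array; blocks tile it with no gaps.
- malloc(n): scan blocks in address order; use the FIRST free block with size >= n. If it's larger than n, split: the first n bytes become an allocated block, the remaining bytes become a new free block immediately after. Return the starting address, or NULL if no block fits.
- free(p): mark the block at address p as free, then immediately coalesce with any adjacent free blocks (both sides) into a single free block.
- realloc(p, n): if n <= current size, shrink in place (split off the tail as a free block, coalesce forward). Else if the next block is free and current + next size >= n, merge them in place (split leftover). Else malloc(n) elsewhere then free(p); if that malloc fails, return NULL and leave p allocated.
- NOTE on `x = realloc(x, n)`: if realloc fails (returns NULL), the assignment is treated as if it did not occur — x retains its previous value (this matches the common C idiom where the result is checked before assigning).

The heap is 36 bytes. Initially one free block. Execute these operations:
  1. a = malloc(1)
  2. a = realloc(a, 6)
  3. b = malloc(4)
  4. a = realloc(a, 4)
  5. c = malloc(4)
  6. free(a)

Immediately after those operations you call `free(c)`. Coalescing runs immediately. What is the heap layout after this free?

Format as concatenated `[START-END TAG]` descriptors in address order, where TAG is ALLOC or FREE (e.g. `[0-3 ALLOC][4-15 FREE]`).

Op 1: a = malloc(1) -> a = 0; heap: [0-0 ALLOC][1-35 FREE]
Op 2: a = realloc(a, 6) -> a = 0; heap: [0-5 ALLOC][6-35 FREE]
Op 3: b = malloc(4) -> b = 6; heap: [0-5 ALLOC][6-9 ALLOC][10-35 FREE]
Op 4: a = realloc(a, 4) -> a = 0; heap: [0-3 ALLOC][4-5 FREE][6-9 ALLOC][10-35 FREE]
Op 5: c = malloc(4) -> c = 10; heap: [0-3 ALLOC][4-5 FREE][6-9 ALLOC][10-13 ALLOC][14-35 FREE]
Op 6: free(a) -> (freed a); heap: [0-5 FREE][6-9 ALLOC][10-13 ALLOC][14-35 FREE]
free(c): c = 10 -> block [10-13 ALLOC]; mark free, coalesce with adjacent free neighbors -> [0-5 FREE][6-9 ALLOC][10-35 FREE]

Answer: [0-5 FREE][6-9 ALLOC][10-35 FREE]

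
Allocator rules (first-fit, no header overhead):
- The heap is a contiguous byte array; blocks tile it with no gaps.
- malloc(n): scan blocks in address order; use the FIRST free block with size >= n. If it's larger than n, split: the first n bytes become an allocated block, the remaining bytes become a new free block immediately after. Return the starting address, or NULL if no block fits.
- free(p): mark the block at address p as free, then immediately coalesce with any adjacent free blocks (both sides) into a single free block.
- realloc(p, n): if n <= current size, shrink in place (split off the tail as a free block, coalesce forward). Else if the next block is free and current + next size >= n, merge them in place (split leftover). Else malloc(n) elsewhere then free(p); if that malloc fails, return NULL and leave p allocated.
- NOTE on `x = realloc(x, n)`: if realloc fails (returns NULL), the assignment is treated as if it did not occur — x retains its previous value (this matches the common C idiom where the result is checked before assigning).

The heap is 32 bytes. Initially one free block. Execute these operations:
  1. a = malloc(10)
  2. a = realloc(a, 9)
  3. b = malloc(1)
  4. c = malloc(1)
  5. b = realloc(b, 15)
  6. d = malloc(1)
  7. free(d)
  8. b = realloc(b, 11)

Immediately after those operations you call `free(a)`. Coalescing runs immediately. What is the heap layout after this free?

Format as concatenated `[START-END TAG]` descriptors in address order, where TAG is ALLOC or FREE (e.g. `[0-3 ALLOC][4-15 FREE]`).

Answer: [0-9 FREE][10-10 ALLOC][11-21 ALLOC][22-31 FREE]

Derivation:
Op 1: a = malloc(10) -> a = 0; heap: [0-9 ALLOC][10-31 FREE]
Op 2: a = realloc(a, 9) -> a = 0; heap: [0-8 ALLOC][9-31 FREE]
Op 3: b = malloc(1) -> b = 9; heap: [0-8 ALLOC][9-9 ALLOC][10-31 FREE]
Op 4: c = malloc(1) -> c = 10; heap: [0-8 ALLOC][9-9 ALLOC][10-10 ALLOC][11-31 FREE]
Op 5: b = realloc(b, 15) -> b = 11; heap: [0-8 ALLOC][9-9 FREE][10-10 ALLOC][11-25 ALLOC][26-31 FREE]
Op 6: d = malloc(1) -> d = 9; heap: [0-8 ALLOC][9-9 ALLOC][10-10 ALLOC][11-25 ALLOC][26-31 FREE]
Op 7: free(d) -> (freed d); heap: [0-8 ALLOC][9-9 FREE][10-10 ALLOC][11-25 ALLOC][26-31 FREE]
Op 8: b = realloc(b, 11) -> b = 11; heap: [0-8 ALLOC][9-9 FREE][10-10 ALLOC][11-21 ALLOC][22-31 FREE]
free(a): a = 0 -> block [0-8 ALLOC]; mark free, coalesce with adjacent free neighbors -> [0-9 FREE][10-10 ALLOC][11-21 ALLOC][22-31 FREE]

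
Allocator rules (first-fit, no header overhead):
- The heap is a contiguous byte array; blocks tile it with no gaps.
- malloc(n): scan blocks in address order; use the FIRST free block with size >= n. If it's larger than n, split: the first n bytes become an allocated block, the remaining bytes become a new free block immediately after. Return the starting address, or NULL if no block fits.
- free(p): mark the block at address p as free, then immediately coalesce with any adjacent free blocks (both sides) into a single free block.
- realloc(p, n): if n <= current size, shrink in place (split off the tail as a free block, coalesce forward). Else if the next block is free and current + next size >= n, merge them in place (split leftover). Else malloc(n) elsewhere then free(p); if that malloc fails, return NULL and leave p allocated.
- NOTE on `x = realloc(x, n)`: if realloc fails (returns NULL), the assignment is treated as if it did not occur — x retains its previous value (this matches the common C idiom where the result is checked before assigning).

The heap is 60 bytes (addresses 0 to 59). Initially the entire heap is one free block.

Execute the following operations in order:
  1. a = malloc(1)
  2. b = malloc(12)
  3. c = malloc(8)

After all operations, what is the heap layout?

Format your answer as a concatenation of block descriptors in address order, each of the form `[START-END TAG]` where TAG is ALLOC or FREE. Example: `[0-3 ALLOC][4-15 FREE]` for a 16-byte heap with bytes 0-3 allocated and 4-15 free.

Op 1: a = malloc(1) -> a = 0; heap: [0-0 ALLOC][1-59 FREE]
Op 2: b = malloc(12) -> b = 1; heap: [0-0 ALLOC][1-12 ALLOC][13-59 FREE]
Op 3: c = malloc(8) -> c = 13; heap: [0-0 ALLOC][1-12 ALLOC][13-20 ALLOC][21-59 FREE]

Answer: [0-0 ALLOC][1-12 ALLOC][13-20 ALLOC][21-59 FREE]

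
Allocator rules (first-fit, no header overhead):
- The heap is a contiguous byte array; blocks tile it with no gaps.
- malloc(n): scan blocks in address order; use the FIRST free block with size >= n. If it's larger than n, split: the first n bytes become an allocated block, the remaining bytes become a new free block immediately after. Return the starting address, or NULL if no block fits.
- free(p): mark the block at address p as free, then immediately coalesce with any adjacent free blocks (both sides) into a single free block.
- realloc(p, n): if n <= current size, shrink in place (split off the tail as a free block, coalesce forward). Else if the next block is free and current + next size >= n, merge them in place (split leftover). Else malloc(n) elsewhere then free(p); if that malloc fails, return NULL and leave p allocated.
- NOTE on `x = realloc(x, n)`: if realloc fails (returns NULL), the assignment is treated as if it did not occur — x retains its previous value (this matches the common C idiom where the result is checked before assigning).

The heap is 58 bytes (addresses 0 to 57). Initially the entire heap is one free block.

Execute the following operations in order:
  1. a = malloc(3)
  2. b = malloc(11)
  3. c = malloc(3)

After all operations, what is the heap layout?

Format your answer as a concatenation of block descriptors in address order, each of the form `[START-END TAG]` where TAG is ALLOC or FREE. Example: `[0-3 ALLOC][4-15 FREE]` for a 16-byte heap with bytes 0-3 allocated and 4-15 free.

Answer: [0-2 ALLOC][3-13 ALLOC][14-16 ALLOC][17-57 FREE]

Derivation:
Op 1: a = malloc(3) -> a = 0; heap: [0-2 ALLOC][3-57 FREE]
Op 2: b = malloc(11) -> b = 3; heap: [0-2 ALLOC][3-13 ALLOC][14-57 FREE]
Op 3: c = malloc(3) -> c = 14; heap: [0-2 ALLOC][3-13 ALLOC][14-16 ALLOC][17-57 FREE]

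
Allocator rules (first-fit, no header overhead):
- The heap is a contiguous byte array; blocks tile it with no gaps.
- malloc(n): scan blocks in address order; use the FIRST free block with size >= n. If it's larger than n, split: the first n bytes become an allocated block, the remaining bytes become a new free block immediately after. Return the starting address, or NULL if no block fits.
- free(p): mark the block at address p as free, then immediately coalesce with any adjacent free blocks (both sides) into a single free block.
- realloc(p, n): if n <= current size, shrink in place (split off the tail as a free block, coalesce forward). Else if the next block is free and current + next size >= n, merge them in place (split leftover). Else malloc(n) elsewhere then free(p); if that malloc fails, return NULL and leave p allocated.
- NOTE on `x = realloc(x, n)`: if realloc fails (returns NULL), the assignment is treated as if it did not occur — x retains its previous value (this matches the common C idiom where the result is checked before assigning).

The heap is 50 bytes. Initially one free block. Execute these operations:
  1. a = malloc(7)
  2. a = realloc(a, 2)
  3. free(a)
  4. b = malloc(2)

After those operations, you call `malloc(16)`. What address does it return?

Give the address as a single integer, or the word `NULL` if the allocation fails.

Op 1: a = malloc(7) -> a = 0; heap: [0-6 ALLOC][7-49 FREE]
Op 2: a = realloc(a, 2) -> a = 0; heap: [0-1 ALLOC][2-49 FREE]
Op 3: free(a) -> (freed a); heap: [0-49 FREE]
Op 4: b = malloc(2) -> b = 0; heap: [0-1 ALLOC][2-49 FREE]
malloc(16): first-fit scan over [0-1 ALLOC][2-49 FREE] -> 2

Answer: 2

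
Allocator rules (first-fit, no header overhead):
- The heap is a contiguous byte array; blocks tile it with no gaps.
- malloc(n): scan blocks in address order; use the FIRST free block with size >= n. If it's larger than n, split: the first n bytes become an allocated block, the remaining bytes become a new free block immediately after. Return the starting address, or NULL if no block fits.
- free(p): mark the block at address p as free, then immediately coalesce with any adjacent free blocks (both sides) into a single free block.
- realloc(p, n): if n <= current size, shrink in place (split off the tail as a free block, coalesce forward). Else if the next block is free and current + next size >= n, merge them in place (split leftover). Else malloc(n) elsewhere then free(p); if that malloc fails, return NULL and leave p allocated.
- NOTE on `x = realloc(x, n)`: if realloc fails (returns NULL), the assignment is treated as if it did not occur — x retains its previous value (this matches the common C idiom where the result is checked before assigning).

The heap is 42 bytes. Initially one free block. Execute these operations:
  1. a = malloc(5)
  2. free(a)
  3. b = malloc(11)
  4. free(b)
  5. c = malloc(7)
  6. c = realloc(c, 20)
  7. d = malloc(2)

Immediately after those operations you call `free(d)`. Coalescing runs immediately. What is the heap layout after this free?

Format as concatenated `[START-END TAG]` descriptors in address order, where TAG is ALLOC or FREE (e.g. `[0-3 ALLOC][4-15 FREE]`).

Answer: [0-19 ALLOC][20-41 FREE]

Derivation:
Op 1: a = malloc(5) -> a = 0; heap: [0-4 ALLOC][5-41 FREE]
Op 2: free(a) -> (freed a); heap: [0-41 FREE]
Op 3: b = malloc(11) -> b = 0; heap: [0-10 ALLOC][11-41 FREE]
Op 4: free(b) -> (freed b); heap: [0-41 FREE]
Op 5: c = malloc(7) -> c = 0; heap: [0-6 ALLOC][7-41 FREE]
Op 6: c = realloc(c, 20) -> c = 0; heap: [0-19 ALLOC][20-41 FREE]
Op 7: d = malloc(2) -> d = 20; heap: [0-19 ALLOC][20-21 ALLOC][22-41 FREE]
free(d): d = 20 -> block [20-21 ALLOC]; mark free, coalesce with adjacent free neighbors -> [0-19 ALLOC][20-41 FREE]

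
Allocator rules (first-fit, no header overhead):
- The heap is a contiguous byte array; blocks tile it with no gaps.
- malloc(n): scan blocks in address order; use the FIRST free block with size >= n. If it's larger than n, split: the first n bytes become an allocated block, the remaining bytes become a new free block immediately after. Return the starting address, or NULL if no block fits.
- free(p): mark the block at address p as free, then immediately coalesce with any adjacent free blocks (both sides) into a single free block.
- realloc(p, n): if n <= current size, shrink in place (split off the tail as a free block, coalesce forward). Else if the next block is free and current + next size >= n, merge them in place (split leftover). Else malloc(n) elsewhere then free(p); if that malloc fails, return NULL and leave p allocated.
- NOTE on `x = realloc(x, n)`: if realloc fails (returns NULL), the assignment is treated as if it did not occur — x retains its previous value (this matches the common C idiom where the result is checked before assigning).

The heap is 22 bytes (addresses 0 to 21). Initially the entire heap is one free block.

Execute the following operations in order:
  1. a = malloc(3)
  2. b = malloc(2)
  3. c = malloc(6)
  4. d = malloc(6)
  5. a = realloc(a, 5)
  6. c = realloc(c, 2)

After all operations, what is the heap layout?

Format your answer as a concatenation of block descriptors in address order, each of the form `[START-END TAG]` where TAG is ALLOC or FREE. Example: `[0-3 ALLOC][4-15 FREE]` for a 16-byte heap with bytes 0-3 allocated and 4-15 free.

Op 1: a = malloc(3) -> a = 0; heap: [0-2 ALLOC][3-21 FREE]
Op 2: b = malloc(2) -> b = 3; heap: [0-2 ALLOC][3-4 ALLOC][5-21 FREE]
Op 3: c = malloc(6) -> c = 5; heap: [0-2 ALLOC][3-4 ALLOC][5-10 ALLOC][11-21 FREE]
Op 4: d = malloc(6) -> d = 11; heap: [0-2 ALLOC][3-4 ALLOC][5-10 ALLOC][11-16 ALLOC][17-21 FREE]
Op 5: a = realloc(a, 5) -> a = 17; heap: [0-2 FREE][3-4 ALLOC][5-10 ALLOC][11-16 ALLOC][17-21 ALLOC]
Op 6: c = realloc(c, 2) -> c = 5; heap: [0-2 FREE][3-4 ALLOC][5-6 ALLOC][7-10 FREE][11-16 ALLOC][17-21 ALLOC]

Answer: [0-2 FREE][3-4 ALLOC][5-6 ALLOC][7-10 FREE][11-16 ALLOC][17-21 ALLOC]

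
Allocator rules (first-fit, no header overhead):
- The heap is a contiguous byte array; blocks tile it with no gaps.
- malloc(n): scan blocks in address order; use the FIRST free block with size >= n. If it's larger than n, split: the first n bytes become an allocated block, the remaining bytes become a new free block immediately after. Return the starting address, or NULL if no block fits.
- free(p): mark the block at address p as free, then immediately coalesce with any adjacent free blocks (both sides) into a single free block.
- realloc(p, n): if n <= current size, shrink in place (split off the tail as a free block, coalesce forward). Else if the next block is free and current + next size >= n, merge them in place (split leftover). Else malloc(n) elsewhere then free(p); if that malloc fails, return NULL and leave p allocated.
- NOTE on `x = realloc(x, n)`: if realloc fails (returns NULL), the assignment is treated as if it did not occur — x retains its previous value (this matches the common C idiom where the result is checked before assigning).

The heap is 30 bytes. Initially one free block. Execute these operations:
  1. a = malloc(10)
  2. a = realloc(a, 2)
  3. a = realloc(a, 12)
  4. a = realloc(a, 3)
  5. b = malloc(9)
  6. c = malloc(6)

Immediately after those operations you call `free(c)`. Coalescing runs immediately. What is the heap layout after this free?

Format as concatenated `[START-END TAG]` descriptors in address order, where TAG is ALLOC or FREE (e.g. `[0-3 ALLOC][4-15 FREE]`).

Answer: [0-2 ALLOC][3-11 ALLOC][12-29 FREE]

Derivation:
Op 1: a = malloc(10) -> a = 0; heap: [0-9 ALLOC][10-29 FREE]
Op 2: a = realloc(a, 2) -> a = 0; heap: [0-1 ALLOC][2-29 FREE]
Op 3: a = realloc(a, 12) -> a = 0; heap: [0-11 ALLOC][12-29 FREE]
Op 4: a = realloc(a, 3) -> a = 0; heap: [0-2 ALLOC][3-29 FREE]
Op 5: b = malloc(9) -> b = 3; heap: [0-2 ALLOC][3-11 ALLOC][12-29 FREE]
Op 6: c = malloc(6) -> c = 12; heap: [0-2 ALLOC][3-11 ALLOC][12-17 ALLOC][18-29 FREE]
free(c): c = 12 -> block [12-17 ALLOC]; mark free, coalesce with adjacent free neighbors -> [0-2 ALLOC][3-11 ALLOC][12-29 FREE]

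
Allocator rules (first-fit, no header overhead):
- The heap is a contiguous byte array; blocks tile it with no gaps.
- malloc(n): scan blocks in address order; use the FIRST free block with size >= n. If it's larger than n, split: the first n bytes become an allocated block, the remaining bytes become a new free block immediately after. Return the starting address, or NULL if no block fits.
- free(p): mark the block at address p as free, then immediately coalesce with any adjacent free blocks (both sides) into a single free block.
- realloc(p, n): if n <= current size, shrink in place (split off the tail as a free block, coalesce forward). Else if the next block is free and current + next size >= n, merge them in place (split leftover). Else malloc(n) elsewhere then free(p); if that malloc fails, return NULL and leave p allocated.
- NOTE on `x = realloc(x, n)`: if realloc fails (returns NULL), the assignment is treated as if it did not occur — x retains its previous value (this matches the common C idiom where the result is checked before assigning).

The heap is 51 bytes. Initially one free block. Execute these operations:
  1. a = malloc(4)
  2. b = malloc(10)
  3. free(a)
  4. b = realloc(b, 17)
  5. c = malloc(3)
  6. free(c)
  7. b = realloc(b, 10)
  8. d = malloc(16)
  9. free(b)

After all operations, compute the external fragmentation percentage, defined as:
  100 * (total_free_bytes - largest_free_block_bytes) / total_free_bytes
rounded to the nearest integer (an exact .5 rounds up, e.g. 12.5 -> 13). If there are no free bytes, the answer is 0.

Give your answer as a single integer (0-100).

Answer: 40

Derivation:
Op 1: a = malloc(4) -> a = 0; heap: [0-3 ALLOC][4-50 FREE]
Op 2: b = malloc(10) -> b = 4; heap: [0-3 ALLOC][4-13 ALLOC][14-50 FREE]
Op 3: free(a) -> (freed a); heap: [0-3 FREE][4-13 ALLOC][14-50 FREE]
Op 4: b = realloc(b, 17) -> b = 4; heap: [0-3 FREE][4-20 ALLOC][21-50 FREE]
Op 5: c = malloc(3) -> c = 0; heap: [0-2 ALLOC][3-3 FREE][4-20 ALLOC][21-50 FREE]
Op 6: free(c) -> (freed c); heap: [0-3 FREE][4-20 ALLOC][21-50 FREE]
Op 7: b = realloc(b, 10) -> b = 4; heap: [0-3 FREE][4-13 ALLOC][14-50 FREE]
Op 8: d = malloc(16) -> d = 14; heap: [0-3 FREE][4-13 ALLOC][14-29 ALLOC][30-50 FREE]
Op 9: free(b) -> (freed b); heap: [0-13 FREE][14-29 ALLOC][30-50 FREE]
Free blocks: [14 21] total_free=35 largest=21 -> 100*(35-21)/35 = 1400/35 = 40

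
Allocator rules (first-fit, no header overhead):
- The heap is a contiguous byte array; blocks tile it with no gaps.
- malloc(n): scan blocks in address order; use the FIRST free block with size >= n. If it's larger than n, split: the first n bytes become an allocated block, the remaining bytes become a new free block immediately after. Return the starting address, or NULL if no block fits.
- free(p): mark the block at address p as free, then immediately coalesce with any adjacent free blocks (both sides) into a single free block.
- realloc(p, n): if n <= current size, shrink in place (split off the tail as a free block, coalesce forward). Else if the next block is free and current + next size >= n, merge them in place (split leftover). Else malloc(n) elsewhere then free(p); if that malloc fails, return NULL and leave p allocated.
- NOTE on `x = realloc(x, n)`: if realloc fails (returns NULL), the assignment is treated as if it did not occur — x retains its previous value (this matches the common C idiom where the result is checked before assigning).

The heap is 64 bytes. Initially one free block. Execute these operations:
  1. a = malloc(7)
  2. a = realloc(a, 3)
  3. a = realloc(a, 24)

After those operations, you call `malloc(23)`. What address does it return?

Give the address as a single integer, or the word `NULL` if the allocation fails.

Answer: 24

Derivation:
Op 1: a = malloc(7) -> a = 0; heap: [0-6 ALLOC][7-63 FREE]
Op 2: a = realloc(a, 3) -> a = 0; heap: [0-2 ALLOC][3-63 FREE]
Op 3: a = realloc(a, 24) -> a = 0; heap: [0-23 ALLOC][24-63 FREE]
malloc(23): first-fit scan over [0-23 ALLOC][24-63 FREE] -> 24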